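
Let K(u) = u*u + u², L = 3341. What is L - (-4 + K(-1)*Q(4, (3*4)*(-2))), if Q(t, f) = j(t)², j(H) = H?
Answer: 3313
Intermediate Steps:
K(u) = 2*u² (K(u) = u² + u² = 2*u²)
Q(t, f) = t²
L - (-4 + K(-1)*Q(4, (3*4)*(-2))) = 3341 - (-4 + (2*(-1)²)*4²) = 3341 - (-4 + (2*1)*16) = 3341 - (-4 + 2*16) = 3341 - (-4 + 32) = 3341 - 1*28 = 3341 - 28 = 3313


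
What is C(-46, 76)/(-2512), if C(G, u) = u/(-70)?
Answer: 19/43960 ≈ 0.00043221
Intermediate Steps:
C(G, u) = -u/70 (C(G, u) = u*(-1/70) = -u/70)
C(-46, 76)/(-2512) = -1/70*76/(-2512) = -38/35*(-1/2512) = 19/43960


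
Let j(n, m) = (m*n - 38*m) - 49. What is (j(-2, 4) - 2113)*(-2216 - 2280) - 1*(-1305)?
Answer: 10441017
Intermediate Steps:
j(n, m) = -49 - 38*m + m*n (j(n, m) = (-38*m + m*n) - 49 = -49 - 38*m + m*n)
(j(-2, 4) - 2113)*(-2216 - 2280) - 1*(-1305) = ((-49 - 38*4 + 4*(-2)) - 2113)*(-2216 - 2280) - 1*(-1305) = ((-49 - 152 - 8) - 2113)*(-4496) + 1305 = (-209 - 2113)*(-4496) + 1305 = -2322*(-4496) + 1305 = 10439712 + 1305 = 10441017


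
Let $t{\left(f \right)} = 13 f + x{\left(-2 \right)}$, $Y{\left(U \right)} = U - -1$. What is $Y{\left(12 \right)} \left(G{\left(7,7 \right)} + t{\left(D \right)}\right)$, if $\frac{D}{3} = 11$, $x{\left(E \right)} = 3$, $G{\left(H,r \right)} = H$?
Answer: $5707$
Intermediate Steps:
$Y{\left(U \right)} = 1 + U$ ($Y{\left(U \right)} = U + 1 = 1 + U$)
$D = 33$ ($D = 3 \cdot 11 = 33$)
$t{\left(f \right)} = 3 + 13 f$ ($t{\left(f \right)} = 13 f + 3 = 3 + 13 f$)
$Y{\left(12 \right)} \left(G{\left(7,7 \right)} + t{\left(D \right)}\right) = \left(1 + 12\right) \left(7 + \left(3 + 13 \cdot 33\right)\right) = 13 \left(7 + \left(3 + 429\right)\right) = 13 \left(7 + 432\right) = 13 \cdot 439 = 5707$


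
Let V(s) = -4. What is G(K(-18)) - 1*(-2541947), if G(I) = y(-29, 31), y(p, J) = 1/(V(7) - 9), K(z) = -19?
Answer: 33045310/13 ≈ 2.5419e+6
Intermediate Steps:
y(p, J) = -1/13 (y(p, J) = 1/(-4 - 9) = 1/(-13) = -1/13)
G(I) = -1/13
G(K(-18)) - 1*(-2541947) = -1/13 - 1*(-2541947) = -1/13 + 2541947 = 33045310/13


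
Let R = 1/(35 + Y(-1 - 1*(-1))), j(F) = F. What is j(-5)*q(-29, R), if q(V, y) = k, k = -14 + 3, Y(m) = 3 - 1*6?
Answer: 55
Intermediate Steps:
Y(m) = -3 (Y(m) = 3 - 6 = -3)
R = 1/32 (R = 1/(35 - 3) = 1/32 ≈ 0.031250)
k = -11
q(V, y) = -11
j(-5)*q(-29, R) = -5*(-11) = 55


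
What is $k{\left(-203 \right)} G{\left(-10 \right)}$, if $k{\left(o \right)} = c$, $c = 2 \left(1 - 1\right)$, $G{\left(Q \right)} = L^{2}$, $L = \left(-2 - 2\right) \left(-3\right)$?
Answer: $0$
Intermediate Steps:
$L = 12$ ($L = \left(-4\right) \left(-3\right) = 12$)
$G{\left(Q \right)} = 144$ ($G{\left(Q \right)} = 12^{2} = 144$)
$c = 0$ ($c = 2 \cdot 0 = 0$)
$k{\left(o \right)} = 0$
$k{\left(-203 \right)} G{\left(-10 \right)} = 0 \cdot 144 = 0$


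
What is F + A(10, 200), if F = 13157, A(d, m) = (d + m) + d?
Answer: 13377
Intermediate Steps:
A(d, m) = m + 2*d
F + A(10, 200) = 13157 + (200 + 2*10) = 13157 + (200 + 20) = 13157 + 220 = 13377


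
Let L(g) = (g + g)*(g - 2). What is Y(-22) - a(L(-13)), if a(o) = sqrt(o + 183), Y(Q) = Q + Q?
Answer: -44 - sqrt(573) ≈ -67.937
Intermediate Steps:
Y(Q) = 2*Q
L(g) = 2*g*(-2 + g) (L(g) = (2*g)*(-2 + g) = 2*g*(-2 + g))
a(o) = sqrt(183 + o)
Y(-22) - a(L(-13)) = 2*(-22) - sqrt(183 + 2*(-13)*(-2 - 13)) = -44 - sqrt(183 + 2*(-13)*(-15)) = -44 - sqrt(183 + 390) = -44 - sqrt(573)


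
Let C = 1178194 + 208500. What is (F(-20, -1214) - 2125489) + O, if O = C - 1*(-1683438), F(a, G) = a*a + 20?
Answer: 945063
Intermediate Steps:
F(a, G) = 20 + a² (F(a, G) = a² + 20 = 20 + a²)
C = 1386694
O = 3070132 (O = 1386694 - 1*(-1683438) = 1386694 + 1683438 = 3070132)
(F(-20, -1214) - 2125489) + O = ((20 + (-20)²) - 2125489) + 3070132 = ((20 + 400) - 2125489) + 3070132 = (420 - 2125489) + 3070132 = -2125069 + 3070132 = 945063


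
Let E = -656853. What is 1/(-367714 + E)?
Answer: -1/1024567 ≈ -9.7602e-7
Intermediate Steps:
1/(-367714 + E) = 1/(-367714 - 656853) = 1/(-1024567) = -1/1024567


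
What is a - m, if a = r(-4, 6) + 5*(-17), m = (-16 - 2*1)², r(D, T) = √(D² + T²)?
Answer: -409 + 2*√13 ≈ -401.79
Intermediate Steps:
m = 324 (m = (-16 - 2)² = (-18)² = 324)
a = -85 + 2*√13 (a = √((-4)² + 6²) + 5*(-17) = √(16 + 36) - 85 = √52 - 85 = 2*√13 - 85 = -85 + 2*√13 ≈ -77.789)
a - m = (-85 + 2*√13) - 1*324 = (-85 + 2*√13) - 324 = -409 + 2*√13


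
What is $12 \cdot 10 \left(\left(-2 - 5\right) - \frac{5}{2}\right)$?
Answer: $-1140$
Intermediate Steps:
$12 \cdot 10 \left(\left(-2 - 5\right) - \frac{5}{2}\right) = 120 \left(-7 - \frac{5}{2}\right) = 120 \left(- \frac{19}{2}\right) = -1140$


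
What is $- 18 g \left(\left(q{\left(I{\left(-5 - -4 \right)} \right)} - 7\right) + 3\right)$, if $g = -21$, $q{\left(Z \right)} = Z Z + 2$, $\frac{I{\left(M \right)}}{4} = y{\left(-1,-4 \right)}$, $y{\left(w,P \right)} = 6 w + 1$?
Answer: $150444$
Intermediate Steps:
$y{\left(w,P \right)} = 1 + 6 w$
$I{\left(M \right)} = -20$ ($I{\left(M \right)} = 4 \left(1 + 6 \left(-1\right)\right) = 4 \left(1 - 6\right) = 4 \left(-5\right) = -20$)
$q{\left(Z \right)} = 2 + Z^{2}$ ($q{\left(Z \right)} = Z^{2} + 2 = 2 + Z^{2}$)
$- 18 g \left(\left(q{\left(I{\left(-5 - -4 \right)} \right)} - 7\right) + 3\right) = \left(-18\right) \left(-21\right) \left(\left(\left(2 + \left(-20\right)^{2}\right) - 7\right) + 3\right) = 378 \left(\left(\left(2 + 400\right) - 7\right) + 3\right) = 378 \left(\left(402 - 7\right) + 3\right) = 378 \left(395 + 3\right) = 378 \cdot 398 = 150444$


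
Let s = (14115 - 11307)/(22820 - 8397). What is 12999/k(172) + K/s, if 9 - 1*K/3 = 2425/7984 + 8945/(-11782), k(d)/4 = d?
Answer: 7246066743235/44023584384 ≈ 164.60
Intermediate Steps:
k(d) = 4*d
s = 2808/14423 ≈ 0.19469
K = 1334179383/47033744 (K = 27 - 3*(2425/7984 + 8945/(-11782)) = 27 - 3*(2425*(1/7984) + 8945*(-1/11782)) = 27 - 3*(2425/7984 - 8945/11782) = 27 - 3*(-21422765/47033744) = 27 + 64268295/47033744 = 1334179383/47033744 ≈ 28.366)
12999/k(172) + K/s = 12999/((4*172)) + 1334179383/(47033744*(2808/14423)) = 12999/688 + (1334179383/47033744)*(14423/2808) = 12999*(1/688) + 6414289747003/44023584384 = 12999/688 + 6414289747003/44023584384 = 7246066743235/44023584384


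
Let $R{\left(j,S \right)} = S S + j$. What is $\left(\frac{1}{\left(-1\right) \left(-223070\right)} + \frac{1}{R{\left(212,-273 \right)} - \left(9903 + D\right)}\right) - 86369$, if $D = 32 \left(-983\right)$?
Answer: $- \frac{463808063303164}{5370075645} \approx -86369.0$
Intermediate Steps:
$R{\left(j,S \right)} = j + S^{2}$ ($R{\left(j,S \right)} = S^{2} + j = j + S^{2}$)
$D = -31456$
$\left(\frac{1}{\left(-1\right) \left(-223070\right)} + \frac{1}{R{\left(212,-273 \right)} - \left(9903 + D\right)}\right) - 86369 = \left(\frac{1}{\left(-1\right) \left(-223070\right)} + \frac{1}{\left(212 + \left(-273\right)^{2}\right) - -21553}\right) - 86369 = \left(\frac{1}{223070} + \frac{1}{\left(212 + 74529\right) + \left(-9903 + 31456\right)}\right) - 86369 = \left(\frac{1}{223070} + \frac{1}{74741 + 21553}\right) - 86369 = \left(\frac{1}{223070} + \frac{1}{96294}\right) - 86369 = \frac{79841}{5370075645} - 86369 = - \frac{463808063303164}{5370075645}$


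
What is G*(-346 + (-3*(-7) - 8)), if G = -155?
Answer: 51615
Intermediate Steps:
G*(-346 + (-3*(-7) - 8)) = -155*(-346 + (-3*(-7) - 8)) = -155*(-346 + (21 - 8)) = -155*(-346 + 13) = -155*(-333) = 51615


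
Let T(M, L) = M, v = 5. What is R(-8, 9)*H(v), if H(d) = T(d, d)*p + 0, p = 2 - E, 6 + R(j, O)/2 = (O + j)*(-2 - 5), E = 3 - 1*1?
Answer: 0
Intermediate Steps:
E = 2 (E = 3 - 1 = 2)
R(j, O) = -12 - 14*O - 14*j (R(j, O) = -12 + 2*((O + j)*(-2 - 5)) = -12 + 2*((O + j)*(-7)) = -12 + 2*(-7*O - 7*j) = -12 + (-14*O - 14*j) = -12 - 14*O - 14*j)
p = 0 (p = 2 - 1*2 = 2 - 2 = 0)
H(d) = 0 (H(d) = d*0 + 0 = 0 + 0 = 0)
R(-8, 9)*H(v) = (-12 - 14*9 - 14*(-8))*0 = (-12 - 126 + 112)*0 = -26*0 = 0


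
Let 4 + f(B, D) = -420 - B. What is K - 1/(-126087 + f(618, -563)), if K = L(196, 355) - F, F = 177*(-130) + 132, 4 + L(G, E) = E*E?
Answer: 18929380972/127129 ≈ 1.4890e+5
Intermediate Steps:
L(G, E) = -4 + E² (L(G, E) = -4 + E*E = -4 + E²)
f(B, D) = -424 - B (f(B, D) = -4 + (-420 - B) = -424 - B)
F = -22878 (F = -23010 + 132 = -22878)
K = 148899 (K = (-4 + 355²) - 1*(-22878) = (-4 + 126025) + 22878 = 126021 + 22878 = 148899)
K - 1/(-126087 + f(618, -563)) = 148899 - 1/(-126087 + (-424 - 1*618)) = 148899 - 1/(-126087 + (-424 - 618)) = 148899 - 1/(-126087 - 1042) = 148899 - 1/(-127129) = 148899 - 1*(-1/127129) = 148899 + 1/127129 = 18929380972/127129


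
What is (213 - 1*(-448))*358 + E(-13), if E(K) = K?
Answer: 236625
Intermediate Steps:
(213 - 1*(-448))*358 + E(-13) = (213 - 1*(-448))*358 - 13 = (213 + 448)*358 - 13 = 661*358 - 13 = 236638 - 13 = 236625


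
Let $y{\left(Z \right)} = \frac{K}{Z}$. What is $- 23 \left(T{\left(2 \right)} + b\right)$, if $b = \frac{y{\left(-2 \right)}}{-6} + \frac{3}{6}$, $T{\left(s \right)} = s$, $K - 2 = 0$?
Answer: $- \frac{184}{3} \approx -61.333$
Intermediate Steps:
$K = 2$ ($K = 2 + 0 = 2$)
$y{\left(Z \right)} = \frac{2}{Z}$
$b = \frac{2}{3}$ ($b = \frac{2 \frac{1}{-2}}{-6} + \frac{3}{6} = 2 \left(- \frac{1}{2}\right) \left(- \frac{1}{6}\right) + 3 \cdot \frac{1}{6} = \left(-1\right) \left(- \frac{1}{6}\right) + \frac{1}{2} = \frac{1}{6} + \frac{1}{2} = \frac{2}{3} \approx 0.66667$)
$- 23 \left(T{\left(2 \right)} + b\right) = - 23 \left(2 + \frac{2}{3}\right) = \left(-23\right) \frac{8}{3} = - \frac{184}{3}$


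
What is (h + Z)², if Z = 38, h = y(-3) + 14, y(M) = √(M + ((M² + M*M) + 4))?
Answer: (52 + √19)² ≈ 3176.3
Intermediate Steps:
y(M) = √(4 + M + 2*M²) (y(M) = √(M + ((M² + M²) + 4)) = √(M + (2*M² + 4)) = √(M + (4 + 2*M²)) = √(4 + M + 2*M²))
h = 14 + √19 (h = √(4 - 3 + 2*(-3)²) + 14 = √(4 - 3 + 2*9) + 14 = √(4 - 3 + 18) + 14 = √19 + 14 = 14 + √19 ≈ 18.359)
(h + Z)² = ((14 + √19) + 38)² = (52 + √19)²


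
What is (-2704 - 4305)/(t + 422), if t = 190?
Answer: -7009/612 ≈ -11.453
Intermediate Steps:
(-2704 - 4305)/(t + 422) = (-2704 - 4305)/(190 + 422) = -7009/612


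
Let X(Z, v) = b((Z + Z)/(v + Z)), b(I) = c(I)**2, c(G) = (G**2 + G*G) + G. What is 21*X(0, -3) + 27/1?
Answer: 27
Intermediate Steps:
c(G) = G + 2*G**2 (c(G) = (G**2 + G**2) + G = 2*G**2 + G = G + 2*G**2)
b(I) = I**2*(1 + 2*I)**2 (b(I) = (I*(1 + 2*I))**2 = I**2*(1 + 2*I)**2)
X(Z, v) = 4*Z**2*(1 + 4*Z/(Z + v))**2/(Z + v)**2 (X(Z, v) = ((Z + Z)/(v + Z))**2*(1 + 2*((Z + Z)/(v + Z)))**2 = ((2*Z)/(Z + v))**2*(1 + 2*((2*Z)/(Z + v)))**2 = (2*Z/(Z + v))**2*(1 + 2*(2*Z/(Z + v)))**2 = (4*Z**2/(Z + v)**2)*(1 + 4*Z/(Z + v))**2 = 4*Z**2*(1 + 4*Z/(Z + v))**2/(Z + v)**2)
21*X(0, -3) + 27/1 = 21*(4*0**2*(-3 + 5*0)**2/(0 - 3)**4) + 27/1 = 21*(4*0*(-3 + 0)**2/(-3)**4) + 27*1 = 21*(4*0*(1/81)*(-3)**2) + 27 = 21*(4*0*(1/81)*9) + 27 = 21*0 + 27 = 0 + 27 = 27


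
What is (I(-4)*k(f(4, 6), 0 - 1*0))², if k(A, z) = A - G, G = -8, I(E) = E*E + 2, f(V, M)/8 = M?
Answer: 1016064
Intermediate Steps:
f(V, M) = 8*M
I(E) = 2 + E² (I(E) = E² + 2 = 2 + E²)
k(A, z) = 8 + A (k(A, z) = A - 1*(-8) = A + 8 = 8 + A)
(I(-4)*k(f(4, 6), 0 - 1*0))² = ((2 + (-4)²)*(8 + 8*6))² = ((2 + 16)*(8 + 48))² = (18*56)² = 1008² = 1016064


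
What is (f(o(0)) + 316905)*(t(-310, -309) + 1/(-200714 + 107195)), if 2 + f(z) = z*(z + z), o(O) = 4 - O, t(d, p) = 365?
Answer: 1202044093310/10391 ≈ 1.1568e+8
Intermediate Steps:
f(z) = -2 + 2*z² (f(z) = -2 + z*(z + z) = -2 + z*(2*z) = -2 + 2*z²)
(f(o(0)) + 316905)*(t(-310, -309) + 1/(-200714 + 107195)) = ((-2 + 2*(4 - 1*0)²) + 316905)*(365 + 1/(-200714 + 107195)) = ((-2 + 2*(4 + 0)²) + 316905)*(365 + 1/(-93519)) = ((-2 + 2*4²) + 316905)*(365 - 1/93519) = ((-2 + 2*16) + 316905)*(34134434/93519) = ((-2 + 32) + 316905)*(34134434/93519) = (30 + 316905)*(34134434/93519) = 316935*(34134434/93519) = 1202044093310/10391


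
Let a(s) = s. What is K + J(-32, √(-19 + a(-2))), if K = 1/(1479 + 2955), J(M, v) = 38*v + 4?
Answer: 17737/4434 + 38*I*√21 ≈ 4.0002 + 174.14*I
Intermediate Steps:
J(M, v) = 4 + 38*v
K = 1/4434 ≈ 0.00022553
K + J(-32, √(-19 + a(-2))) = 1/4434 + (4 + 38*√(-19 - 2)) = 1/4434 + (4 + 38*√(-21)) = 1/4434 + (4 + 38*(I*√21)) = 1/4434 + (4 + 38*I*√21) = 17737/4434 + 38*I*√21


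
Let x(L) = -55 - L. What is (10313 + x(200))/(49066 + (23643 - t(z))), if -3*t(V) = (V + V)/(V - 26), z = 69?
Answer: 432494/3126533 ≈ 0.13833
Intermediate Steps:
t(V) = -2*V/(3*(-26 + V)) (t(V) = -(V + V)/(3*(V - 26)) = -2*V/(3*(-26 + V)))
(10313 + x(200))/(49066 + (23643 - t(z))) = (10313 + (-55 - 1*200))/(49066 + (23643 - (-2)*69/(-78 + 3*69))) = (10313 + (-55 - 200))/(49066 + (23643 - (-2)*69/(-78 + 207))) = (10313 - 255)/(49066 + (23643 - (-2)*69/129)) = 10058/(49066 + (23643 - (-2)*69/129)) = 10058/(49066 + (23643 - 1*(-46/43))) = 10058/(49066 + (23643 + 46/43)) = 10058/(49066 + 1016695/43) = 10058/(3126533/43) = 10058*(43/3126533) = 432494/3126533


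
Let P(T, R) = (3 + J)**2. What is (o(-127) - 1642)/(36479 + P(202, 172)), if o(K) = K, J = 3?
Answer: -1769/36515 ≈ -0.048446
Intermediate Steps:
P(T, R) = 36 (P(T, R) = (3 + 3)**2 = 6**2 = 36)
(o(-127) - 1642)/(36479 + P(202, 172)) = (-127 - 1642)/(36479 + 36) = -1769/36515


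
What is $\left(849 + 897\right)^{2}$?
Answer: $3048516$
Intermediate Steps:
$\left(849 + 897\right)^{2} = 1746^{2} = 3048516$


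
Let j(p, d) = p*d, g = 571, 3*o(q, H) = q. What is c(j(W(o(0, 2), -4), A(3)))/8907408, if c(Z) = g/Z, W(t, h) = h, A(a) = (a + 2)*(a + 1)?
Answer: -571/712592640 ≈ -8.0130e-7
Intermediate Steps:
o(q, H) = q/3
A(a) = (1 + a)*(2 + a) (A(a) = (2 + a)*(1 + a) = (1 + a)*(2 + a))
j(p, d) = d*p
c(Z) = 571/Z
c(j(W(o(0, 2), -4), A(3)))/8907408 = (571/(((2 + 3**2 + 3*3)*(-4))))/8907408 = (571/(((2 + 9 + 9)*(-4))))*(1/8907408) = (571/((20*(-4))))*(1/8907408) = (571/(-80))*(1/8907408) = (571*(-1/80))*(1/8907408) = -571/80*1/8907408 = -571/712592640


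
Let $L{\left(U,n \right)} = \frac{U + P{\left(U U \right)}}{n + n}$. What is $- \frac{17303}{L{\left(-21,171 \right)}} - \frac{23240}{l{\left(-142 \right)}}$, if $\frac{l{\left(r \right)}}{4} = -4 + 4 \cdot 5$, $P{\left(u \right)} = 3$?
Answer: $\frac{2627151}{8} \approx 3.2839 \cdot 10^{5}$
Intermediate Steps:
$l{\left(r \right)} = 64$ ($l{\left(r \right)} = 4 \left(-4 + 4 \cdot 5\right) = 4 \left(-4 + 20\right) = 4 \cdot 16 = 64$)
$L{\left(U,n \right)} = \frac{3 + U}{2 n}$ ($L{\left(U,n \right)} = \frac{U + 3}{n + n} = \frac{3 + U}{2 n}$)
$- \frac{17303}{L{\left(-21,171 \right)}} - \frac{23240}{l{\left(-142 \right)}} = - \frac{17303}{\frac{1}{2} \cdot \frac{1}{171} \left(3 - 21\right)} - \frac{23240}{64} = - \frac{17303}{\frac{1}{2} \cdot \frac{1}{171} \left(-18\right)} - \frac{2905}{8} = - \frac{17303}{- \frac{1}{19}} - \frac{2905}{8} = \left(-17303\right) \left(-19\right) - \frac{2905}{8} = 328757 - \frac{2905}{8} = \frac{2627151}{8}$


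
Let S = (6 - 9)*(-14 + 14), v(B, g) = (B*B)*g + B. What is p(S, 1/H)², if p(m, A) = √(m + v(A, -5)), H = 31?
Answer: 26/961 ≈ 0.027055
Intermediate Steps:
v(B, g) = B + g*B² (v(B, g) = B²*g + B = g*B² + B = B + g*B²)
S = 0 (S = -3*0 = 0)
p(m, A) = √(m + A*(1 - 5*A)) (p(m, A) = √(m + A*(1 + A*(-5))) = √(m + A*(1 - 5*A)))
p(S, 1/H)² = (√(0 + (1 - 5/31)/31))² = (√(0 + (1/31)*(26/31)))² = (√(0 + 26/961))² = (√(26/961))² = (√26/31)² = 26/961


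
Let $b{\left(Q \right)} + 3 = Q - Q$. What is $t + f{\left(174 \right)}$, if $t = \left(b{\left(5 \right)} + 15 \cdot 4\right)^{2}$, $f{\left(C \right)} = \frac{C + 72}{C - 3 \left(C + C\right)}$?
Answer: $\frac{471064}{145} \approx 3248.7$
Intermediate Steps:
$b{\left(Q \right)} = -3$ ($b{\left(Q \right)} = -3 + \left(Q - Q\right) = -3 + 0 = -3$)
$f{\left(C \right)} = - \frac{72 + C}{5 C}$ ($f{\left(C \right)} = \frac{72 + C}{C - 3 \cdot 2 C} = \frac{72 + C}{C - 6 C} = \frac{72 + C}{\left(-5\right) C} = \left(72 + C\right) \left(- \frac{1}{5 C}\right) = - \frac{72 + C}{5 C}$)
$t = 3249$ ($t = \left(-3 + 15 \cdot 4\right)^{2} = \left(-3 + 60\right)^{2} = 57^{2} = 3249$)
$t + f{\left(174 \right)} = 3249 + \frac{-72 - 174}{5 \cdot 174} = 3249 + \frac{1}{5} \cdot \frac{1}{174} \left(-72 - 174\right) = 3249 + \frac{1}{5} \cdot \frac{1}{174} \left(-246\right) = 3249 - \frac{41}{145} = \frac{471064}{145}$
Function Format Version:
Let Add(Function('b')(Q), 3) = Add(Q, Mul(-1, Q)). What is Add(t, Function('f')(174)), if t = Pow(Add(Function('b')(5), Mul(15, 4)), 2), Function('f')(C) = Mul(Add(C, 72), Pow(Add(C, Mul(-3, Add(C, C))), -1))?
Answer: Rational(471064, 145) ≈ 3248.7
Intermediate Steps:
Function('b')(Q) = -3 (Function('b')(Q) = Add(-3, Add(Q, Mul(-1, Q))) = Add(-3, 0) = -3)
Function('f')(C) = Mul(Rational(-1, 5), Pow(C, -1), Add(72, C)) (Function('f')(C) = Mul(Add(72, C), Pow(Add(C, Mul(-3, Mul(2, C))), -1)) = Mul(Add(72, C), Pow(Add(C, Mul(-6, C)), -1)) = Mul(Add(72, C), Pow(Mul(-5, C), -1)) = Mul(Add(72, C), Mul(Rational(-1, 5), Pow(C, -1))) = Mul(Rational(-1, 5), Pow(C, -1), Add(72, C)))
t = 3249 (t = Pow(Add(-3, Mul(15, 4)), 2) = Pow(Add(-3, 60), 2) = Pow(57, 2) = 3249)
Add(t, Function('f')(174)) = Add(3249, Mul(Rational(1, 5), Pow(174, -1), Add(-72, Mul(-1, 174)))) = Add(3249, Mul(Rational(1, 5), Rational(1, 174), Add(-72, -174))) = Add(3249, Mul(Rational(1, 5), Rational(1, 174), -246)) = Add(3249, Rational(-41, 145)) = Rational(471064, 145)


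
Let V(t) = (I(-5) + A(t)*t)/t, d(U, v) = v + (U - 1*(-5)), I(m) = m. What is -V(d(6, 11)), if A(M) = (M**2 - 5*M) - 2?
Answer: -8179/22 ≈ -371.77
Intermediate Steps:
A(M) = -2 + M**2 - 5*M
d(U, v) = 5 + U + v (d(U, v) = v + (U + 5) = v + (5 + U) = 5 + U + v)
V(t) = (-5 + t*(-2 + t**2 - 5*t))/t (V(t) = (-5 + (-2 + t**2 - 5*t)*t)/t = (-5 + t*(-2 + t**2 - 5*t))/t)
-V(d(6, 11)) = -(-2 + (5 + 6 + 11)**2 - 5*(5 + 6 + 11) - 5/(5 + 6 + 11)) = -(-2 + 22**2 - 5*22 - 5/22) = -(-2 + 484 - 110 - 5*1/22) = -(-2 + 484 - 110 - 5/22) = -1*8179/22 = -8179/22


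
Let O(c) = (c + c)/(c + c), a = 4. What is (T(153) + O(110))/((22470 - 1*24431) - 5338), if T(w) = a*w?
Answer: -613/7299 ≈ -0.083984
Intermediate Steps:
O(c) = 1 (O(c) = (2*c)/((2*c)) = (2*c)*(1/(2*c)) = 1)
T(w) = 4*w
(T(153) + O(110))/((22470 - 1*24431) - 5338) = (4*153 + 1)/((22470 - 1*24431) - 5338) = (612 + 1)/((22470 - 24431) - 5338) = 613/(-1961 - 5338) = 613/(-7299) = 613*(-1/7299) = -613/7299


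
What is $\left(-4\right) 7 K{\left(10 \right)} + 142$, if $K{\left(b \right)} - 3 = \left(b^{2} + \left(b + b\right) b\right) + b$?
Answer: $-8622$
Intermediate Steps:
$K{\left(b \right)} = 3 + b + 3 b^{2}$ ($K{\left(b \right)} = 3 + \left(\left(b^{2} + \left(b + b\right) b\right) + b\right) = 3 + \left(\left(b^{2} + 2 b b\right) + b\right) = 3 + \left(\left(b^{2} + 2 b^{2}\right) + b\right) = 3 + \left(3 b^{2} + b\right) = 3 + \left(b + 3 b^{2}\right) = 3 + b + 3 b^{2}$)
$\left(-4\right) 7 K{\left(10 \right)} + 142 = \left(-4\right) 7 \left(3 + 10 + 3 \cdot 10^{2}\right) + 142 = - 28 \left(3 + 10 + 3 \cdot 100\right) + 142 = - 28 \left(3 + 10 + 300\right) + 142 = \left(-28\right) 313 + 142 = -8764 + 142 = -8622$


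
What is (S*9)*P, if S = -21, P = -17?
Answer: 3213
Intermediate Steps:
(S*9)*P = -21*9*(-17) = -189*(-17) = 3213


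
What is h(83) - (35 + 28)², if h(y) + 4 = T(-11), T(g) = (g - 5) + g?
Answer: -4000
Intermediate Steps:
T(g) = -5 + 2*g (T(g) = (-5 + g) + g = -5 + 2*g)
h(y) = -31 (h(y) = -4 + (-5 + 2*(-11)) = -4 + (-5 - 22) = -4 - 27 = -31)
h(83) - (35 + 28)² = -31 - (35 + 28)² = -31 - 1*63² = -31 - 1*3969 = -31 - 3969 = -4000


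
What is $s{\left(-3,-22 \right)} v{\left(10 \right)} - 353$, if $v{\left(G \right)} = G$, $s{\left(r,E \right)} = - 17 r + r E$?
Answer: $817$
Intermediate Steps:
$s{\left(r,E \right)} = - 17 r + E r$
$s{\left(-3,-22 \right)} v{\left(10 \right)} - 353 = - 3 \left(-17 - 22\right) 10 - 353 = \left(-3\right) \left(-39\right) 10 - 353 = 117 \cdot 10 - 353 = 1170 - 353 = 817$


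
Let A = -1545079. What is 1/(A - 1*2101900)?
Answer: -1/3646979 ≈ -2.7420e-7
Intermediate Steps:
1/(A - 1*2101900) = 1/(-1545079 - 1*2101900) = 1/(-1545079 - 2101900) = 1/(-3646979) = -1/3646979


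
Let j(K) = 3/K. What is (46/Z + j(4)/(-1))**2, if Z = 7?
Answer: 26569/784 ≈ 33.889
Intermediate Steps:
(46/Z + j(4)/(-1))**2 = (46/7 + (3/4)/(-1))**2 = (46*(1/7) + (3*(1/4))*(-1))**2 = (46/7 + (3/4)*(-1))**2 = (46/7 - 3/4)**2 = (163/28)**2 = 26569/784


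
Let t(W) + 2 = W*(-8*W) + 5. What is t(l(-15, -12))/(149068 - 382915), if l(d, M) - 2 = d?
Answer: 1349/233847 ≈ 0.0057687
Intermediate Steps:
l(d, M) = 2 + d
t(W) = 3 - 8*W**2 (t(W) = -2 + (W*(-8*W) + 5) = -2 + (-8*W**2 + 5) = -2 + (5 - 8*W**2) = 3 - 8*W**2)
t(l(-15, -12))/(149068 - 382915) = (3 - 8*(2 - 15)**2)/(149068 - 382915) = (3 - 8*(-13)**2)/(-233847) = (3 - 8*169)*(-1/233847) = (3 - 1352)*(-1/233847) = -1349*(-1/233847) = 1349/233847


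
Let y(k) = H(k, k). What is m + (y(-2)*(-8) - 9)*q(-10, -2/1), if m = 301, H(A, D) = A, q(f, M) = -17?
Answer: 182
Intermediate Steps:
y(k) = k
m + (y(-2)*(-8) - 9)*q(-10, -2/1) = 301 + (-2*(-8) - 9)*(-17) = 301 + (16 - 9)*(-17) = 301 + 7*(-17) = 301 - 119 = 182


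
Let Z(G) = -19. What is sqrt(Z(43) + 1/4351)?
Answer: 166*I*sqrt(13053)/4351 ≈ 4.3589*I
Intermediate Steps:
sqrt(Z(43) + 1/4351) = sqrt(-19 + 1/4351) = sqrt(-82668/4351) = 166*I*sqrt(13053)/4351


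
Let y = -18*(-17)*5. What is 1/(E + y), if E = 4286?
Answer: 1/5816 ≈ 0.00017194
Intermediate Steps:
y = 1530 (y = 306*5 = 1530)
1/(E + y) = 1/(4286 + 1530) = 1/5816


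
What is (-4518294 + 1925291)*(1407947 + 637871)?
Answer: -5304812211454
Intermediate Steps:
(-4518294 + 1925291)*(1407947 + 637871) = -2593003*2045818 = -5304812211454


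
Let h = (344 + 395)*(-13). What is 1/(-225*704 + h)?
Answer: -1/168007 ≈ -5.9521e-6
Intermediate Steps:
h = -9607 (h = 739*(-13) = -9607)
1/(-225*704 + h) = 1/(-225*704 - 9607) = 1/(-158400 - 9607) = 1/(-168007) = -1/168007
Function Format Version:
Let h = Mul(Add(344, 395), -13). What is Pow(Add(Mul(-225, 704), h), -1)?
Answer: Rational(-1, 168007) ≈ -5.9521e-6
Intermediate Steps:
h = -9607 (h = Mul(739, -13) = -9607)
Pow(Add(Mul(-225, 704), h), -1) = Pow(Add(Mul(-225, 704), -9607), -1) = Pow(Add(-158400, -9607), -1) = Pow(-168007, -1) = Rational(-1, 168007)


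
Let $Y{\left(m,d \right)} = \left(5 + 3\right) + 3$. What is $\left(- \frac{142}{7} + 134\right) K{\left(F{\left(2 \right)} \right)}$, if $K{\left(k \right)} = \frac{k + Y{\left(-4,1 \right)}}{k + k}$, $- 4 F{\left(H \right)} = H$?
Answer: $-1194$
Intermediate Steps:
$Y{\left(m,d \right)} = 11$ ($Y{\left(m,d \right)} = 8 + 3 = 11$)
$F{\left(H \right)} = - \frac{H}{4}$
$K{\left(k \right)} = \frac{11 + k}{2 k}$ ($K{\left(k \right)} = \frac{k + 11}{k + k} = \frac{11 + k}{2 k}$)
$\left(- \frac{142}{7} + 134\right) K{\left(F{\left(2 \right)} \right)} = \left(- \frac{142}{7} + 134\right) \frac{11 - \frac{1}{2}}{2 \left(\left(- \frac{1}{4}\right) 2\right)} = \left(\left(-142\right) \frac{1}{7} + 134\right) \frac{11 - \frac{1}{2}}{2 \left(- \frac{1}{2}\right)} = \left(- \frac{142}{7} + 134\right) \frac{1}{2} \left(-2\right) \frac{21}{2} = \frac{796}{7} \left(- \frac{21}{2}\right) = -1194$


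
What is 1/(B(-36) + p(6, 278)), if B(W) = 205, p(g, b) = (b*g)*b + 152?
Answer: 1/464061 ≈ 2.1549e-6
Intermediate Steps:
p(g, b) = 152 + g*b**2 (p(g, b) = g*b**2 + 152 = 152 + g*b**2)
1/(B(-36) + p(6, 278)) = 1/(205 + (152 + 6*278**2)) = 1/(205 + (152 + 6*77284)) = 1/(205 + (152 + 463704)) = 1/(205 + 463856) = 1/464061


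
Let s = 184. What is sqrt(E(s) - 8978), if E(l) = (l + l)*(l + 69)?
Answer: sqrt(84126) ≈ 290.04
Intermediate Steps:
E(l) = 2*l*(69 + l) (E(l) = (2*l)*(69 + l) = 2*l*(69 + l))
sqrt(E(s) - 8978) = sqrt(2*184*(69 + 184) - 8978) = sqrt(2*184*253 - 8978) = sqrt(93104 - 8978) = sqrt(84126)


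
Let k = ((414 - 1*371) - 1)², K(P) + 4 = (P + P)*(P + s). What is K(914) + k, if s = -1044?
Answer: -235880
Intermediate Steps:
K(P) = -4 + 2*P*(-1044 + P) (K(P) = -4 + (P + P)*(P - 1044) = -4 + (2*P)*(-1044 + P) = -4 + 2*P*(-1044 + P))
k = 1764 (k = ((414 - 371) - 1)² = (43 - 1)² = 42² = 1764)
K(914) + k = (-4 - 2088*914 + 2*914²) + 1764 = (-4 - 1908432 + 2*835396) + 1764 = (-4 - 1908432 + 1670792) + 1764 = -237644 + 1764 = -235880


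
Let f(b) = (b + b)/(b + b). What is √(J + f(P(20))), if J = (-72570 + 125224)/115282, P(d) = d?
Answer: 32*√4726562/57641 ≈ 1.2070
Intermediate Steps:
J = 26327/57641 (J = 52654*(1/115282) = 26327/57641 ≈ 0.45674)
f(b) = 1 (f(b) = (2*b)/((2*b)) = (2*b)*(1/(2*b)) = 1)
√(J + f(P(20))) = √(26327/57641 + 1) = √(83968/57641) = 32*√4726562/57641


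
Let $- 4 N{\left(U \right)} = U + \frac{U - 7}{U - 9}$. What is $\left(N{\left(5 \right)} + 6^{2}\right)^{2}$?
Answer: $\frac{76729}{64} \approx 1198.9$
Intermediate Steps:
$N{\left(U \right)} = - \frac{U}{4} - \frac{-7 + U}{4 \left(-9 + U\right)}$ ($N{\left(U \right)} = - \frac{U + \frac{U - 7}{U - 9}}{4} = - \frac{U + \frac{-7 + U}{-9 + U}}{4} = - \frac{U}{4} - \frac{-7 + U}{4 \left(-9 + U\right)}$)
$\left(N{\left(5 \right)} + 6^{2}\right)^{2} = \left(\frac{7 - 5^{2} + 8 \cdot 5}{4 \left(-9 + 5\right)} + 6^{2}\right)^{2} = \left(\frac{7 - 25 + 40}{4 \left(-4\right)} + 36\right)^{2} = \left(\frac{1}{4} \left(- \frac{1}{4}\right) \left(7 - 25 + 40\right) + 36\right)^{2} = \left(\frac{1}{4} \left(- \frac{1}{4}\right) 22 + 36\right)^{2} = \left(- \frac{11}{8} + 36\right)^{2} = \left(\frac{277}{8}\right)^{2} = \frac{76729}{64}$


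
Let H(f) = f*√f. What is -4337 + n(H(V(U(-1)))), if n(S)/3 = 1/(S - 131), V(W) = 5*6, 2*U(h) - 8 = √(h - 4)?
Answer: -42671350/9839 + 90*√30/9839 ≈ -4336.9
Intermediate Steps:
U(h) = 4 + √(-4 + h)/2 (U(h) = 4 + √(h - 4)/2 = 4 + √(-4 + h)/2)
V(W) = 30
H(f) = f^(3/2)
n(S) = 3/(-131 + S) (n(S) = 3/(S - 131) = 3/(-131 + S))
-4337 + n(H(V(U(-1)))) = -4337 + 3/(-131 + 30^(3/2)) = -4337 + 3/(-131 + 30*√30)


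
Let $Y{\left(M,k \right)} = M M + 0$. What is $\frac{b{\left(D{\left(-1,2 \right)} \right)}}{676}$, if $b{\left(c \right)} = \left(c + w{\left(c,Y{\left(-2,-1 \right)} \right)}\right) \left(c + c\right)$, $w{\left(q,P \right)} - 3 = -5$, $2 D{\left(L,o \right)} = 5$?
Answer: $\frac{5}{1352} \approx 0.0036982$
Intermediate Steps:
$Y{\left(M,k \right)} = M^{2}$ ($Y{\left(M,k \right)} = M^{2} + 0 = M^{2}$)
$D{\left(L,o \right)} = \frac{5}{2}$ ($D{\left(L,o \right)} = \frac{1}{2} \cdot 5 = \frac{5}{2}$)
$w{\left(q,P \right)} = -2$ ($w{\left(q,P \right)} = 3 - 5 = -2$)
$b{\left(c \right)} = 2 c \left(-2 + c\right)$ ($b{\left(c \right)} = \left(c - 2\right) \left(c + c\right) = \left(-2 + c\right) 2 c = 2 c \left(-2 + c\right)$)
$\frac{b{\left(D{\left(-1,2 \right)} \right)}}{676} = \frac{2 \cdot \frac{5}{2} \left(-2 + \frac{5}{2}\right)}{676} = 2 \cdot \frac{5}{2} \cdot \frac{1}{2} \cdot \frac{1}{676} = \frac{5}{2} \cdot \frac{1}{676} = \frac{5}{1352}$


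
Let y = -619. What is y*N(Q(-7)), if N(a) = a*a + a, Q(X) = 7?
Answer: -34664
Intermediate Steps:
N(a) = a + a² (N(a) = a² + a = a + a²)
y*N(Q(-7)) = -4333*(1 + 7) = -4333*8 = -619*56 = -34664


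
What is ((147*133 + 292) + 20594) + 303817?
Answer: 344254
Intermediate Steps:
((147*133 + 292) + 20594) + 303817 = ((19551 + 292) + 20594) + 303817 = (19843 + 20594) + 303817 = 40437 + 303817 = 344254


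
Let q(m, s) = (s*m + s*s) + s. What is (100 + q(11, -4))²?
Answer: 4624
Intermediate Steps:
q(m, s) = s + s² + m*s (q(m, s) = (m*s + s²) + s = (s² + m*s) + s = s + s² + m*s)
(100 + q(11, -4))² = (100 - 4*(1 + 11 - 4))² = (100 - 4*8)² = (100 - 32)² = 68² = 4624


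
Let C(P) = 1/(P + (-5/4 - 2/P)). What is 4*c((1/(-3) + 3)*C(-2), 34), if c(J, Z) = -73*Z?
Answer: -9928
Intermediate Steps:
C(P) = 1/(-5/4 + P - 2/P) (C(P) = 1/(P + (-5*¼ - 2/P)) = 1/(P + (-5/4 - 2/P)) = 1/(-5/4 + P - 2/P))
4*c((1/(-3) + 3)*C(-2), 34) = 4*(-73*34) = 4*(-2482) = -9928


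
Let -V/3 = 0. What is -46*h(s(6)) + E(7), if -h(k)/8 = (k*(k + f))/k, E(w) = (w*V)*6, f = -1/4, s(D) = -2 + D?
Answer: 1380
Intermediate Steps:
V = 0 (V = -3*0 = 0)
f = -¼ (f = -1*¼ = -¼ ≈ -0.25000)
E(w) = 0 (E(w) = (w*0)*6 = 0*6 = 0)
h(k) = 2 - 8*k (h(k) = -8*k*(k - ¼)/k = -8*k*(-¼ + k)/k = -8*(-¼ + k) = 2 - 8*k)
-46*h(s(6)) + E(7) = -46*(2 - 8*(-2 + 6)) + 0 = -46*(2 - 8*4) + 0 = -46*(2 - 32) + 0 = -46*(-30) + 0 = 1380 + 0 = 1380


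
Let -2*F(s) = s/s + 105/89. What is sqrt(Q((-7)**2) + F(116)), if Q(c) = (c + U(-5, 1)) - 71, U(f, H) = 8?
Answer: I*sqrt(119527)/89 ≈ 3.8846*I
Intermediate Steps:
F(s) = -97/89 (F(s) = -(s/s + 105/89)/2 = -(1 + 105*(1/89))/2 = -(1 + 105/89)/2 = -1/2*194/89 = -97/89)
Q(c) = -63 + c (Q(c) = (c + 8) - 71 = (8 + c) - 71 = -63 + c)
sqrt(Q((-7)**2) + F(116)) = sqrt((-63 + (-7)**2) - 97/89) = sqrt((-63 + 49) - 97/89) = sqrt(-14 - 97/89) = sqrt(-1343/89) = I*sqrt(119527)/89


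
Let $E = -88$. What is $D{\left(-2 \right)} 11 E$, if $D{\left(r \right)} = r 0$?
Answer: $0$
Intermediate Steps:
$D{\left(r \right)} = 0$
$D{\left(-2 \right)} 11 E = 0 \cdot 11 \left(-88\right) = 0 \left(-88\right) = 0$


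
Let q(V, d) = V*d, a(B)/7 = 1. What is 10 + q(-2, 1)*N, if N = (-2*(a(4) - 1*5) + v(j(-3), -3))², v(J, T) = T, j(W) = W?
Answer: -88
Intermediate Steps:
a(B) = 7 (a(B) = 7*1 = 7)
N = 49 (N = (-2*(7 - 1*5) - 3)² = (-2*(7 - 5) - 3)² = (-2*2 - 3)² = (-4 - 3)² = (-7)² = 49)
10 + q(-2, 1)*N = 10 - 2*1*49 = 10 - 2*49 = 10 - 98 = -88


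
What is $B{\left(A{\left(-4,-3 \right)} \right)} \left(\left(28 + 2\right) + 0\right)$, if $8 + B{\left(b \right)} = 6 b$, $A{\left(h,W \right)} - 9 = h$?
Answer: $660$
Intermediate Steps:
$A{\left(h,W \right)} = 9 + h$
$B{\left(b \right)} = -8 + 6 b$
$B{\left(A{\left(-4,-3 \right)} \right)} \left(\left(28 + 2\right) + 0\right) = \left(-8 + 6 \left(9 - 4\right)\right) \left(\left(28 + 2\right) + 0\right) = \left(-8 + 6 \cdot 5\right) \left(30 + 0\right) = \left(-8 + 30\right) 30 = 22 \cdot 30 = 660$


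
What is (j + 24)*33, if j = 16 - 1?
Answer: 1287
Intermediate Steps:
j = 15
(j + 24)*33 = (15 + 24)*33 = 39*33 = 1287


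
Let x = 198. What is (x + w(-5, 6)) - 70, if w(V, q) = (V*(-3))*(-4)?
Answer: 68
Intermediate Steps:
w(V, q) = 12*V (w(V, q) = -3*V*(-4) = 12*V)
(x + w(-5, 6)) - 70 = (198 + 12*(-5)) - 70 = (198 - 60) - 70 = 138 - 70 = 68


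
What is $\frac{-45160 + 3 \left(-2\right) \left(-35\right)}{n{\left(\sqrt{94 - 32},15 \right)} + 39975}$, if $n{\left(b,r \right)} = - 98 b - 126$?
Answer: $- \frac{1791212550}{1587347353} - \frac{4405100 \sqrt{62}}{1587347353} \approx -1.1503$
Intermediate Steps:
$n{\left(b,r \right)} = -126 - 98 b$
$\frac{-45160 + 3 \left(-2\right) \left(-35\right)}{n{\left(\sqrt{94 - 32},15 \right)} + 39975} = \frac{-45160 + 3 \left(-2\right) \left(-35\right)}{\left(-126 - 98 \sqrt{94 - 32}\right) + 39975} = \frac{-45160 - -210}{\left(-126 - 98 \sqrt{62}\right) + 39975} = \frac{-45160 + 210}{39849 - 98 \sqrt{62}} = - \frac{44950}{39849 - 98 \sqrt{62}}$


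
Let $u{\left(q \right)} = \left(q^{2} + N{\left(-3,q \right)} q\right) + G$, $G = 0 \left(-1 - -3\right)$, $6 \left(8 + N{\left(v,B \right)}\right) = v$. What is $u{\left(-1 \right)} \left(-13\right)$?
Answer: $- \frac{247}{2} \approx -123.5$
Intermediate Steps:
$N{\left(v,B \right)} = -8 + \frac{v}{6}$
$G = 0$ ($G = 0 \left(-1 + \left(-1 + 4\right)\right) = 0 \left(-1 + 3\right) = 0 \cdot 2 = 0$)
$u{\left(q \right)} = q^{2} - \frac{17 q}{2}$ ($u{\left(q \right)} = \left(q^{2} + \left(-8 + \frac{1}{6} \left(-3\right)\right) q\right) + 0 = \left(q^{2} + \left(-8 - \frac{1}{2}\right) q\right) + 0 = \left(q^{2} - \frac{17 q}{2}\right) + 0 = q^{2} - \frac{17 q}{2}$)
$u{\left(-1 \right)} \left(-13\right) = \frac{1}{2} \left(-1\right) \left(-17 + 2 \left(-1\right)\right) \left(-13\right) = \frac{1}{2} \left(-1\right) \left(-17 - 2\right) \left(-13\right) = \frac{1}{2} \left(-1\right) \left(-19\right) \left(-13\right) = \frac{19}{2} \left(-13\right) = - \frac{247}{2}$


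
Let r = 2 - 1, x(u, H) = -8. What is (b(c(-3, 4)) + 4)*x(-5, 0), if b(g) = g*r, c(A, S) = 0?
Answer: -32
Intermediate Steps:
r = 1
b(g) = g (b(g) = g*1 = g)
(b(c(-3, 4)) + 4)*x(-5, 0) = (0 + 4)*(-8) = 4*(-8) = -32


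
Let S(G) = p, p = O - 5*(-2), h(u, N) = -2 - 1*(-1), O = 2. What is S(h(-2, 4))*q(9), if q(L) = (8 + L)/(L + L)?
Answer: 34/3 ≈ 11.333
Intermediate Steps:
h(u, N) = -1 (h(u, N) = -2 + 1 = -1)
q(L) = (8 + L)/(2*L) (q(L) = (8 + L)/((2*L)) = (8 + L)*(1/(2*L)) = (8 + L)/(2*L))
p = 12 (p = 2 - 5*(-2) = 2 + 10 = 12)
S(G) = 12
S(h(-2, 4))*q(9) = 12*((½)*(8 + 9)/9) = 12*((½)*(⅑)*17) = 12*(17/18) = 34/3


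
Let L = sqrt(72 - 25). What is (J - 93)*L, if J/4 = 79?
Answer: 223*sqrt(47) ≈ 1528.8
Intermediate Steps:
J = 316 (J = 4*79 = 316)
L = sqrt(47) ≈ 6.8557
(J - 93)*L = (316 - 93)*sqrt(47) = 223*sqrt(47)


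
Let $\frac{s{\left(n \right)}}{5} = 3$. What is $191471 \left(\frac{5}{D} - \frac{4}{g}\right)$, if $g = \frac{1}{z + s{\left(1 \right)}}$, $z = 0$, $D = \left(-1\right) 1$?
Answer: $-12445615$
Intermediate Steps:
$D = -1$
$s{\left(n \right)} = 15$ ($s{\left(n \right)} = 5 \cdot 3 = 15$)
$g = \frac{1}{15}$ ($g = \frac{1}{0 + 15} = \frac{1}{15} \approx 0.066667$)
$191471 \left(\frac{5}{D} - \frac{4}{g}\right) = 191471 \left(\frac{5}{-1} - 4 \frac{1}{\frac{1}{15}}\right) = 191471 \left(5 \left(-1\right) - 60\right) = 191471 \left(-5 - 60\right) = 191471 \left(-65\right) = -12445615$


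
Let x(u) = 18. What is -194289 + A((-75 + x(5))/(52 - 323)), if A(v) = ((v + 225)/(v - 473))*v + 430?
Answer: -3365601990119/17361073 ≈ -1.9386e+5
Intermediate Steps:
A(v) = 430 + v*(225 + v)/(-473 + v) (A(v) = ((225 + v)/(-473 + v))*v + 430 = v*(225 + v)/(-473 + v) + 430 = 430 + v*(225 + v)/(-473 + v))
-194289 + A((-75 + x(5))/(52 - 323)) = -194289 + (-203390 + ((-75 + 18)/(52 - 323))**2 + 655*((-75 + 18)/(52 - 323)))/(-473 + (-75 + 18)/(52 - 323)) = -194289 + (-203390 + (-57/(-271))**2 + 655*(-57/(-271)))/(-473 - 57/(-271)) = -194289 + (-203390 + (-57*(-1/271))**2 + 655*(-57*(-1/271)))/(-473 - 57*(-1/271)) = -194289 + (-203390 + (57/271)**2 + 655*(57/271))/(-473 + 57/271) = -194289 + (-203390 + 3249/73441 + 37335/271)/(-128126/271) = -194289 - 271/128126*(-14927043956/73441) = -194289 + 7463521978/17361073 = -3365601990119/17361073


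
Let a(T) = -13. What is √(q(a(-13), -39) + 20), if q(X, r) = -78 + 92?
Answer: √34 ≈ 5.8309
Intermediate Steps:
q(X, r) = 14
√(q(a(-13), -39) + 20) = √(14 + 20) = √34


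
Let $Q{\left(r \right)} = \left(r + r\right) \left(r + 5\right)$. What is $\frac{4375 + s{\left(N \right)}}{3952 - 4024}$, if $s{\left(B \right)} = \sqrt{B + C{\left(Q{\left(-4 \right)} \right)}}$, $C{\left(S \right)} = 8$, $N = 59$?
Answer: $- \frac{4375}{72} - \frac{\sqrt{67}}{72} \approx -60.878$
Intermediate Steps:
$Q{\left(r \right)} = 2 r \left(5 + r\right)$
$s{\left(B \right)} = \sqrt{8 + B}$ ($s{\left(B \right)} = \sqrt{B + 8} = \sqrt{8 + B}$)
$\frac{4375 + s{\left(N \right)}}{3952 - 4024} = \frac{4375 + \sqrt{8 + 59}}{3952 - 4024} = \frac{4375 + \sqrt{67}}{-72} = \left(4375 + \sqrt{67}\right) \left(- \frac{1}{72}\right) = - \frac{4375}{72} - \frac{\sqrt{67}}{72}$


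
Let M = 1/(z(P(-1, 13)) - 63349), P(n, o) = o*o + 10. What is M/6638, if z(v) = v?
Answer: -1/419322460 ≈ -2.3848e-9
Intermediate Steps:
P(n, o) = 10 + o² (P(n, o) = o² + 10 = 10 + o²)
M = -1/63170 (M = 1/((10 + 13²) - 63349) = 1/((10 + 169) - 63349) = 1/(179 - 63349) = 1/(-63170) = -1/63170 ≈ -1.5830e-5)
M/6638 = -1/63170/6638 = -1/63170*1/6638 = -1/419322460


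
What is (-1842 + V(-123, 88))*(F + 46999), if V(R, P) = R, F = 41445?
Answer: -173792460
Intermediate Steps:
(-1842 + V(-123, 88))*(F + 46999) = (-1842 - 123)*(41445 + 46999) = -1965*88444 = -173792460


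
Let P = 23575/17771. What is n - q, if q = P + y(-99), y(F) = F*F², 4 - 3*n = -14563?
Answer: 51988350019/53313 ≈ 9.7515e+5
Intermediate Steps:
n = 14567/3 (n = 4/3 - ⅓*(-14563) = 4/3 + 14563/3 = 14567/3 ≈ 4855.7)
y(F) = F³
P = 23575/17771 (P = 23575*(1/17771) = 23575/17771 ≈ 1.3266)
q = -17243159954/17771 (q = 23575/17771 + (-99)³ = 23575/17771 - 970299 = -17243159954/17771 ≈ -9.7030e+5)
n - q = 14567/3 - 1*(-17243159954/17771) = 14567/3 + 17243159954/17771 = 51988350019/53313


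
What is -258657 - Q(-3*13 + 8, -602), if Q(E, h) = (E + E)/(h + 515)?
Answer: -22503221/87 ≈ -2.5866e+5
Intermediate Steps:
Q(E, h) = 2*E/(515 + h) (Q(E, h) = (2*E)/(515 + h) = 2*E/(515 + h))
-258657 - Q(-3*13 + 8, -602) = -258657 - 2*(-3*13 + 8)/(515 - 602) = -258657 - 2*(-39 + 8)/(-87) = -258657 - 2*(-31)*(-1)/87 = -258657 - 1*62/87 = -258657 - 62/87 = -22503221/87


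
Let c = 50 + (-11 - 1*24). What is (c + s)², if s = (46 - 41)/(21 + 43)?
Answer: 931225/4096 ≈ 227.35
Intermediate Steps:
s = 5/64 ≈ 0.078125
c = 15 (c = 50 + (-11 - 24) = 50 - 35 = 15)
(c + s)² = (15 + 5/64)² = (965/64)² = 931225/4096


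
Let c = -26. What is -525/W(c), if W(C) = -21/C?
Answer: -650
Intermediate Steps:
-525/W(c) = -525/((-21/(-26))) = -525/((-21*(-1/26))) = -525/21/26 = -525*26/21 = -650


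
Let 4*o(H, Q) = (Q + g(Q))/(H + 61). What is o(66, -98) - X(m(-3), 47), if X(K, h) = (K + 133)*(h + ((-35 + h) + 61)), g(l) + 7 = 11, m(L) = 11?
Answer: -4389167/254 ≈ -17280.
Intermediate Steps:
g(l) = 4 (g(l) = -7 + 11 = 4)
o(H, Q) = (4 + Q)/(4*(61 + H)) (o(H, Q) = ((Q + 4)/(H + 61))/4 = ((4 + Q)/(61 + H))/4 = (4 + Q)/(4*(61 + H)))
X(K, h) = (26 + 2*h)*(133 + K) (X(K, h) = (133 + K)*(h + (26 + h)) = (133 + K)*(26 + 2*h) = (26 + 2*h)*(133 + K))
o(66, -98) - X(m(-3), 47) = (4 - 98)/(4*(61 + 66)) - (3458 + 26*11 + 266*47 + 2*11*47) = (1/4)*(-94)/127 - (3458 + 286 + 12502 + 1034) = (1/4)*(1/127)*(-94) - 1*17280 = -47/254 - 17280 = -4389167/254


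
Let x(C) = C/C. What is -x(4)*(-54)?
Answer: 54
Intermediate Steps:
x(C) = 1
-x(4)*(-54) = -(-54) = -1*(-54) = 54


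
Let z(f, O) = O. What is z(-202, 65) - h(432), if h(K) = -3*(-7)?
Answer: 44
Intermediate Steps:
h(K) = 21
z(-202, 65) - h(432) = 65 - 1*21 = 65 - 21 = 44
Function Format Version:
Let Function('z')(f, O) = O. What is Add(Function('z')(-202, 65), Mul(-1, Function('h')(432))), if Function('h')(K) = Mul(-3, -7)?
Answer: 44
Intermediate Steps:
Function('h')(K) = 21
Add(Function('z')(-202, 65), Mul(-1, Function('h')(432))) = Add(65, Mul(-1, 21)) = Add(65, -21) = 44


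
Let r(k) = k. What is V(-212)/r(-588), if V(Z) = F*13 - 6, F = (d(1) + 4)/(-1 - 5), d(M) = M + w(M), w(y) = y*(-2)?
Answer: 25/1176 ≈ 0.021259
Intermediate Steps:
w(y) = -2*y
d(M) = -M (d(M) = M - 2*M = -M)
F = -1/2 (F = (-1*1 + 4)/(-1 - 5) = (-1 + 4)/(-6) = 3*(-1/6) = -1/2 ≈ -0.50000)
V(Z) = -25/2 (V(Z) = -1/2*13 - 6 = -13/2 - 6 = -25/2)
V(-212)/r(-588) = -25/2/(-588) = -25/2*(-1/588) = 25/1176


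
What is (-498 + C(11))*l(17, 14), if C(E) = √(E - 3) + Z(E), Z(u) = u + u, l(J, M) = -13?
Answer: 6188 - 26*√2 ≈ 6151.2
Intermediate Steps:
Z(u) = 2*u
C(E) = √(-3 + E) + 2*E (C(E) = √(E - 3) + 2*E = √(-3 + E) + 2*E)
(-498 + C(11))*l(17, 14) = (-498 + (√(-3 + 11) + 2*11))*(-13) = (-498 + (√8 + 22))*(-13) = (-498 + (2*√2 + 22))*(-13) = (-498 + (22 + 2*√2))*(-13) = (-476 + 2*√2)*(-13) = 6188 - 26*√2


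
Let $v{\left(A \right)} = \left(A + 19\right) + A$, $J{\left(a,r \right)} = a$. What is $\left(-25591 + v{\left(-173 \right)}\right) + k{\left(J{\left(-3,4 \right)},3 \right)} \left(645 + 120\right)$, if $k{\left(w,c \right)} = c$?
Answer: $-23623$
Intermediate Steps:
$v{\left(A \right)} = 19 + 2 A$ ($v{\left(A \right)} = \left(19 + A\right) + A = 19 + 2 A$)
$\left(-25591 + v{\left(-173 \right)}\right) + k{\left(J{\left(-3,4 \right)},3 \right)} \left(645 + 120\right) = \left(-25591 + \left(19 + 2 \left(-173\right)\right)\right) + 3 \left(645 + 120\right) = \left(-25591 + \left(19 - 346\right)\right) + 3 \cdot 765 = \left(-25591 - 327\right) + 2295 = -25918 + 2295 = -23623$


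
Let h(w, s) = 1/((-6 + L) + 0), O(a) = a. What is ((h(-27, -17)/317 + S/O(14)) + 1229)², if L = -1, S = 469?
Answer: 31393306438729/19695844 ≈ 1.5939e+6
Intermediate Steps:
h(w, s) = -⅐ (h(w, s) = 1/((-6 - 1) + 0) = 1/(-7 + 0) = 1/(-7) = -⅐)
((h(-27, -17)/317 + S/O(14)) + 1229)² = ((-⅐/317 + 469/14) + 1229)² = ((-⅐*1/317 + 469*(1/14)) + 1229)² = ((-1/2219 + 67/2) + 1229)² = (148671/4438 + 1229)² = (5602973/4438)² = 31393306438729/19695844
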